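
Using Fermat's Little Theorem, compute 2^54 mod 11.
By Fermat: 2^{10} ≡ 1 (mod 11). 54 = 5×10 + 4. So 2^{54} ≡ 2^{4} ≡ 5 (mod 11)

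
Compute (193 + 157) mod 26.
12

(193 + 157) = 350
350 mod 26 = 12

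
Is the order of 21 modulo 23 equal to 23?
No, the actual order is 22, not 23.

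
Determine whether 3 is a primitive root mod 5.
p - 1 = 4 has prime divisors 2. Check 3^(4/q) mod 5 for each: 3^(4/2) = 3^2 ≡ 4 (mod 5). None of these is 1, so 3 has order 4 = φ(5), so it is a primitive root mod 5.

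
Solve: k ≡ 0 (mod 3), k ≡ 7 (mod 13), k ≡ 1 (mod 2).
M = 3 × 13 × 2 = 78. M₁ = 26, y₁ ≡ 2 (mod 3). M₂ = 6, y₂ ≡ 11 (mod 13). M₃ = 39, y₃ ≡ 1 (mod 2). k = 0×26×2 + 7×6×11 + 1×39×1 ≡ 33 (mod 78)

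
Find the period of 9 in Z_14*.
Powers of 9 mod 14: 9^1≡9, 9^2≡11, 9^3≡1. Order = 3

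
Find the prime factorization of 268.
2^2 × 67

Divide by primes starting from smallest:
268 ÷ 2 = 134
134 ÷ 2 = 67
67 ÷ 67 = 1

268 = 2^2 × 67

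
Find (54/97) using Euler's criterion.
(54/97) = 54^{48} mod 97 = 1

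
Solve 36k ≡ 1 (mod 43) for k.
6

Using Extended Euclidean Algorithm:
gcd(36, 43) = 1
Bezout coefficients: 36 × 6 + 43 × -5 = 1
So 36 × 6 ≡ 1 (mod 43)
The inverse is 6 mod 43 = 6
Verification: 36 × 6 = 216 = 5 × 43 + 1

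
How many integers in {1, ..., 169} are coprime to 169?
156

Prime factorization: 169 = 13^2
Using the formula φ(n) = n × Π(1 - 1/p) for each prime factor p:
φ(169) = 169 × (1 - 1/13)
φ(169) = 156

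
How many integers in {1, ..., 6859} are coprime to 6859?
6498

Prime factorization: 6859 = 19^3
Using the formula φ(n) = n × Π(1 - 1/p) for each prime factor p:
φ(6859) = 6859 × (1 - 1/19)
φ(6859) = 6498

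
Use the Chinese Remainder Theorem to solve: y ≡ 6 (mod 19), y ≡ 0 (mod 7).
63

Using the Chinese Remainder Theorem:
M = product of moduli = 133
For equation 1: M_1 = 7, 7 ≡ 7 (mod 19), inverse of 7 mod 19 is 11 (check: 7 × 11 = 77 ≡ 1 (mod 19))
For equation 2: M_2 = 19, 19 ≡ 5 (mod 7), inverse of 19 mod 7 is 3 (check: 5 × 3 = 15 ≡ 1 (mod 7))
Combine: y ≡ Σ r_i×M_i×(M_i⁻¹ mod m_i) = 6×7×11 + 0×19×3 = 462 + 0 = 462
462 mod 133 = 63
y ≡ 63 (mod 133)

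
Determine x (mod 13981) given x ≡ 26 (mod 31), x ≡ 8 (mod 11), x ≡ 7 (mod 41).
12922

Using the Chinese Remainder Theorem:
M = product of moduli = 13981
For equation 1: M_1 = 451, 451 ≡ 17 (mod 31), inverse of 451 mod 31 is 11 (check: 17 × 11 = 187 ≡ 1 (mod 31))
For equation 2: M_2 = 1271, 1271 ≡ 6 (mod 11), inverse of 1271 mod 11 is 2 (check: 6 × 2 = 12 ≡ 1 (mod 11))
For equation 3: M_3 = 341, 341 ≡ 13 (mod 41), inverse of 341 mod 41 is 19 (check: 13 × 19 = 247 ≡ 1 (mod 41))
Combine: x ≡ Σ r_i×M_i×(M_i⁻¹ mod m_i) = 26×451×11 + 8×1271×2 + 7×341×19 = 128986 + 20336 + 45353 = 194675
194675 mod 13981 = 12922
x ≡ 12922 (mod 13981)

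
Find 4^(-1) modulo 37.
28

Using Extended Euclidean Algorithm:
gcd(4, 37) = 1
Bezout coefficients: 4 × -9 + 37 × 1 = 1
So 4 × -9 ≡ 1 (mod 37)
The inverse is -9 mod 37 = 28
Verification: 4 × 28 = 112 = 3 × 37 + 1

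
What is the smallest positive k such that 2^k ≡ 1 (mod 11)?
Powers of 2 mod 11: 2^1≡2, 2^2≡4, 2^3≡8, 2^4≡5, 2^5≡10, 2^6≡9, 2^7≡7, 2^8≡3, 2^9≡6, 2^10≡1. Order = 10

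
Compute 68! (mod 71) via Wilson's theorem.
(70)! = (68)! × (69) × (70) ≡ -1 (mod 71). So (68)! ≡ -1 × [(70)(69)]^(-1) ≡ 35 (mod 71)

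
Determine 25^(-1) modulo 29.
25^(-1) ≡ 7 (mod 29). Verification: 25 × 7 = 175 ≡ 1 (mod 29)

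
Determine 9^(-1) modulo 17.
9^(-1) ≡ 2 (mod 17). Verification: 9 × 2 = 18 ≡ 1 (mod 17)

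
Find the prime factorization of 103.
103

Divide by primes starting from smallest:
103 ÷ 103 = 1

103 = 103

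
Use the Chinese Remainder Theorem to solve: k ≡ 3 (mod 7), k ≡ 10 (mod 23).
M = 7 × 23 = 161. M₁ = 23, y₁ ≡ 4 (mod 7). M₂ = 7, y₂ ≡ 10 (mod 23). k = 3×23×4 + 10×7×10 ≡ 10 (mod 161)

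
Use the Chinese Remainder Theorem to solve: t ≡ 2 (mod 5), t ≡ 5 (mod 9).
M = 5 × 9 = 45. M₁ = 9, y₁ ≡ 4 (mod 5). M₂ = 5, y₂ ≡ 2 (mod 9). t = 2×9×4 + 5×5×2 ≡ 32 (mod 45)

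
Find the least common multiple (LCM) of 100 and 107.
10700

First find GCD(100, 107) using the Euclidean algorithm:
100 = 0 × 107 + 100
107 = 1 × 100 + 7
100 = 14 × 7 + 2
7 = 3 × 2 + 1
2 = 2 × 1 + 0
GCD(100, 107) = 1

LCM formula: LCM(a, b) = (a × b) / GCD(a, b)
LCM(100, 107) = (100 × 107) / 1
LCM(100, 107) = 10700 / 1
LCM(100, 107) = 10700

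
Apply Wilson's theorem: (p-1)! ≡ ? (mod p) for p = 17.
By Wilson's theorem, (16)! ≡ -1 ≡ 16 (mod 17)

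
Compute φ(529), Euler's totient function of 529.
506

Prime factorization: 529 = 23^2
Using the formula φ(n) = n × Π(1 - 1/p) for each prime factor p:
φ(529) = 529 × (1 - 1/23)
φ(529) = 506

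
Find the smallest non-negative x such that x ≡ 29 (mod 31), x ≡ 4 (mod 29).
91

Using the Chinese Remainder Theorem:
M = product of moduli = 899
For equation 1: M_1 = 29, 29 ≡ 29 (mod 31), inverse of 29 mod 31 is 15 (check: 29 × 15 = 435 ≡ 1 (mod 31))
For equation 2: M_2 = 31, 31 ≡ 2 (mod 29), inverse of 31 mod 29 is 15 (check: 2 × 15 = 30 ≡ 1 (mod 29))
Combine: x ≡ Σ r_i×M_i×(M_i⁻¹ mod m_i) = 29×29×15 + 4×31×15 = 12615 + 1860 = 14475
14475 mod 899 = 91
x ≡ 91 (mod 899)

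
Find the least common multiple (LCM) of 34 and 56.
952

First find GCD(34, 56) using the Euclidean algorithm:
34 = 0 × 56 + 34
56 = 1 × 34 + 22
34 = 1 × 22 + 12
22 = 1 × 12 + 10
12 = 1 × 10 + 2
10 = 5 × 2 + 0
GCD(34, 56) = 2

LCM formula: LCM(a, b) = (a × b) / GCD(a, b)
LCM(34, 56) = (34 × 56) / 2
LCM(34, 56) = 1904 / 2
LCM(34, 56) = 952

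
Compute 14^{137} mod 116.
108

Using successive squaring:
Binary expansion of 137: 10001001
Powers of 14 mod 116 (each is the square of the previous):
  14^1 ≡ 14 (mod 116)
  14^2 ≡ 14² = 196 ≡ 80 (mod 116)
  14^4 ≡ 80² = 6400 ≡ 20 (mod 116)
  14^8 ≡ 20² = 400 ≡ 52 (mod 116)
  14^16 ≡ 52² = 2704 ≡ 36 (mod 116)
  14^32 ≡ 36² = 1296 ≡ 20 (mod 116)
  14^64 ≡ 20² = 400 ≡ 52 (mod 116)
  14^128 ≡ 52² = 2704 ≡ 36 (mod 116)
137 = 128 + 8 + 1, so 14^137 = 14^128 × 14^8 × 14^1 ≡ 36 × 52 × 14 (mod 116)
Multiplying step by step:
  36 × 52 = 1872 ≡ 16 (mod 116)
  16 × 14 = 224 ≡ 108 (mod 116)
Result: 14^137 ≡ 108 (mod 116)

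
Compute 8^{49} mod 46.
16

Using successive squaring:
Binary expansion of 49: 110001
Powers of 8 mod 46 (each is the square of the previous):
  8^1 ≡ 8 (mod 46)
  8^2 ≡ 8² = 64 ≡ 18 (mod 46)
  8^4 ≡ 18² = 324 ≡ 2 (mod 46)
  8^8 ≡ 2² = 4 ≡ 4 (mod 46)
  8^16 ≡ 4² = 16 ≡ 16 (mod 46)
  8^32 ≡ 16² = 256 ≡ 26 (mod 46)
49 = 32 + 16 + 1, so 8^49 = 8^32 × 8^16 × 8^1 ≡ 26 × 16 × 8 (mod 46)
Multiplying step by step:
  26 × 16 = 416 ≡ 2 (mod 46)
  2 × 8 = 16 ≡ 16 (mod 46)
Result: 8^49 ≡ 16 (mod 46)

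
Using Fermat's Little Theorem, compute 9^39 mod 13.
By Fermat: 9^{12} ≡ 1 (mod 13). 39 = 3×12 + 3. So 9^{39} ≡ 9^{3} ≡ 1 (mod 13)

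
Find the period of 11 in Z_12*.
Powers of 11 mod 12: 11^1≡11, 11^2≡1. Order = 2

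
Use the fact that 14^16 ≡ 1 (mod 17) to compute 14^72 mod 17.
By Fermat: 14^{16} ≡ 1 (mod 17). 72 = 4×16 + 8. So 14^{72} ≡ 14^{8} ≡ 16 (mod 17)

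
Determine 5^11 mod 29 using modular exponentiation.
Using repeated squaring. 11 = 8 + 2 + 1 (binary 1011). Repeated squaring mod 29: 5^1 ≡ 5; 5^2 ≡ 5² = 25 ≡ 25; 5^4 ≡ 25² = 625 ≡ 16; 5^8 ≡ 16² = 256 ≡ 24. Multiply: 5^11 = 5^8 × 5^2 × 5^1 ≡ 24 × 25 × 5 (mod 29): 24 × 25 = 600 ≡ 20; 20 × 5 = 100 ≡ 13. So 5^11 ≡ 13 (mod 29).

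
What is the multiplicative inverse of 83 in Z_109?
88

Using Extended Euclidean Algorithm:
gcd(83, 109) = 1
Bezout coefficients: 83 × -21 + 109 × 16 = 1
So 83 × -21 ≡ 1 (mod 109)
The inverse is -21 mod 109 = 88
Verification: 83 × 88 = 7304 = 67 × 109 + 1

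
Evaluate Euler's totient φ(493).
448

Prime factorization: 493 = 17 × 29
Using the formula φ(n) = n × Π(1 - 1/p) for each prime factor p:
φ(493) = 493 × (1 - 1/17) × (1 - 1/29)
φ(493) = 448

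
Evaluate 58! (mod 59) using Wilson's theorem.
By Wilson's theorem, (58)! ≡ -1 ≡ 58 (mod 59)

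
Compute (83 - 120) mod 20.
3

(83 - 120) = -37
-37 mod 20 = 3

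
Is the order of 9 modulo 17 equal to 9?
No, the actual order is 8, not 9.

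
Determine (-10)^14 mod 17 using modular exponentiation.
Using repeated squaring. (-10) ≡ 7 (mod 17). 14 = 8 + 4 + 2 (binary 1110). Repeated squaring mod 17: 7^1 ≡ 7; 7^2 ≡ 7² = 49 ≡ 15; 7^4 ≡ 15² = 225 ≡ 4; 7^8 ≡ 4² = 16 ≡ 16. Multiply: (-10)^14 ≡ 7^8 × 7^4 × 7^2 ≡ 16 × 4 × 15 (mod 17): 16 × 4 = 64 ≡ 13; 13 × 15 = 195 ≡ 8. So (-10)^14 ≡ 8 (mod 17).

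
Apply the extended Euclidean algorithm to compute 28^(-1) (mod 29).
Extended GCD: 28(-1) + 29(1) = 1. So 28^(-1) ≡ 28 ≡ 28 (mod 29). Verify: 28 × 28 = 784 ≡ 1 (mod 29)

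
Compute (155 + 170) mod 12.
1

(155 + 170) = 325
325 mod 12 = 1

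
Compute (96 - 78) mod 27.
18

(96 - 78) = 18
18 mod 27 = 18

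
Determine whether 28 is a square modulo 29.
By Euler's criterion: 28^{14} ≡ 1 (mod 29). Since this equals 1, 28 is a QR.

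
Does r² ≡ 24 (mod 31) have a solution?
By Euler's criterion: 24^{15} ≡ 30 (mod 31). Since this equals -1 (≡ 30), 24 is not a QR.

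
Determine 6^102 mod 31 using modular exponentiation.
Using Fermat: 6^{30} ≡ 1 (mod 31). 102 ≡ 12 (mod 30). So 6^{102} ≡ 6^{12} ≡ 1 (mod 31)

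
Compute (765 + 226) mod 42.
25

(765 + 226) = 991
991 mod 42 = 25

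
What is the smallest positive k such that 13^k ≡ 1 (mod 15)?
Powers of 13 mod 15: 13^1≡13, 13^2≡4, 13^3≡7, 13^4≡1. Order = 4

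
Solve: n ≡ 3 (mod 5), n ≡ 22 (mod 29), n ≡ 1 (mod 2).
M = 5 × 29 × 2 = 290. M₁ = 58, y₁ ≡ 2 (mod 5). M₂ = 10, y₂ ≡ 3 (mod 29). M₃ = 145, y₃ ≡ 1 (mod 2). n = 3×58×2 + 22×10×3 + 1×145×1 ≡ 283 (mod 290)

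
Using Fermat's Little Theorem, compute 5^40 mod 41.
By Fermat's Little Theorem, 5^{40} ≡ 1 (mod 41) since 41 is prime and gcd(5, 41) = 1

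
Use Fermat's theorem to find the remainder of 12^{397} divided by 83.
65

By Fermat's Little Theorem, a^(p-1) ≡ 1 (mod p) for prime p and gcd(a, p) = 1
Here p = 83, so 12^82 ≡ 1 (mod 83)
We can reduce the exponent: 397 mod 82 = 69
So 12^397 ≡ 12^69 (mod 83)
Computing: 12^69 mod 83 = 65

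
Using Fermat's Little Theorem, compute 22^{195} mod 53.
30

By Fermat's Little Theorem, a^(p-1) ≡ 1 (mod p) for prime p and gcd(a, p) = 1
Here p = 53, so 22^52 ≡ 1 (mod 53)
We can reduce the exponent: 195 mod 52 = 39
So 22^195 ≡ 22^39 (mod 53)
Computing: 22^39 mod 53 = 30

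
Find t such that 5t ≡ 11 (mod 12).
7

Since gcd(5, 12) = 1 divides 11, a solution exists.
Multiply both sides by the inverse of 5 mod 12:
  5^(-1) mod 12 = 5
  x ≡ 5 × 11 ≡ 55 ≡ 7 (mod 12)
Verification: 5 × 7 = 35 = 2 × 12 + 11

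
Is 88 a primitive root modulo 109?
No

To verify, check if 88^(108/q) ≢ 1 (mod 109) for each prime divisor q of 108
Divisors of 108 = 108: [1, 2, 3, 4, 6, 9, 12, 18, 27, 36, 54, 108]
  88^(108/2) = 88^54 ≡ 1 (mod 109)
  88^(108/3) = 88^36 ≡ 45 (mod 109)
Conclusion: 88 is not a primitive root modulo 109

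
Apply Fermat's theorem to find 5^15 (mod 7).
By Fermat: 5^{6} ≡ 1 (mod 7). 15 = 2×6 + 3. So 5^{15} ≡ 5^{3} ≡ 6 (mod 7)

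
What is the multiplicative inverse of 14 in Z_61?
48

Using Extended Euclidean Algorithm:
gcd(14, 61) = 1
Bezout coefficients: 14 × -13 + 61 × 3 = 1
So 14 × -13 ≡ 1 (mod 61)
The inverse is -13 mod 61 = 48
Verification: 14 × 48 = 672 = 11 × 61 + 1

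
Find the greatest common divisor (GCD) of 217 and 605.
1

Using the Euclidean algorithm:
217 = 0 × 605 + 217
605 = 2 × 217 + 171
217 = 1 × 171 + 46
171 = 3 × 46 + 33
46 = 1 × 33 + 13
33 = 2 × 13 + 7
13 = 1 × 7 + 6
7 = 1 × 6 + 1
6 = 6 × 1 + 0

GCD(217, 605) = 1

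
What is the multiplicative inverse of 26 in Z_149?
26^(-1) ≡ 86 (mod 149). Verification: 26 × 86 = 2236 ≡ 1 (mod 149)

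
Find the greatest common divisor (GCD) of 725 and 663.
1

Using the Euclidean algorithm:
725 = 1 × 663 + 62
663 = 10 × 62 + 43
62 = 1 × 43 + 19
43 = 2 × 19 + 5
19 = 3 × 5 + 4
5 = 1 × 4 + 1
4 = 4 × 1 + 0

GCD(725, 663) = 1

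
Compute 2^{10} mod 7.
2

Using successive squaring:
Binary expansion of 10: 1010
Powers of 2 mod 7 (each is the square of the previous):
  2^1 ≡ 2 (mod 7)
  2^2 ≡ 2² = 4 ≡ 4 (mod 7)
  2^4 ≡ 4² = 16 ≡ 2 (mod 7)
  2^8 ≡ 2² = 4 ≡ 4 (mod 7)
10 = 8 + 2, so 2^10 = 2^8 × 2^2 ≡ 4 × 4 (mod 7)
Multiplying step by step:
  4 × 4 = 16 ≡ 2 (mod 7)
Result: 2^10 ≡ 2 (mod 7)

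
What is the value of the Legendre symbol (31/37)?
(31/37) = 31^{18} mod 37 = -1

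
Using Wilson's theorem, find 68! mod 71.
(70)! = (68)! × (69) × (70) ≡ -1 (mod 71). So (68)! ≡ -1 × [(70)(69)]^(-1) ≡ 35 (mod 71)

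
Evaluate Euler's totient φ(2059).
1960

Prime factorization: 2059 = 29 × 71
Using the formula φ(n) = n × Π(1 - 1/p) for each prime factor p:
φ(2059) = 2059 × (1 - 1/29) × (1 - 1/71)
φ(2059) = 1960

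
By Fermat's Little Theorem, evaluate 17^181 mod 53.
By Fermat: 17^{52} ≡ 1 (mod 53). 181 = 3×52 + 25. So 17^{181} ≡ 17^{25} ≡ 25 (mod 53)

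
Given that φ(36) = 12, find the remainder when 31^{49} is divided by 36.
By Euler: 31^{12} ≡ 1 (mod 36) since gcd(31, 36) = 1. 49 = 4×12 + 1. So 31^{49} ≡ 31^{1} ≡ 31 (mod 36)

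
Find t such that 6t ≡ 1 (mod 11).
6^(-1) ≡ 2 (mod 11). Verification: 6 × 2 = 12 ≡ 1 (mod 11)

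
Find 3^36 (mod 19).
Using Fermat: 3^{18} ≡ 1 (mod 19). 36 ≡ 0 (mod 18). So 3^{36} ≡ 3^{0} ≡ 1 (mod 19)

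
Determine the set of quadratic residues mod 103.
QRs mod 103: {1, 2, 4, 7, 8, 9, 13, 14, 15, 16, 17, 18, 19, 23, 25, 26, 28, 29, 30, 32, 33, 34, 36, 38, 41, 46, 49, 50, 52, 55, 56, 58, 59, 60, 61, 63, 64, 66, 68, 72, 76, 79, 81, 82, 83, 91, 92, 93, 97, 98, 100}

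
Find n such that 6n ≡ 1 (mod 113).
6^(-1) ≡ 19 (mod 113). Verification: 6 × 19 = 114 ≡ 1 (mod 113)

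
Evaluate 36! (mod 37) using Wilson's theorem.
By Wilson's theorem, (36)! ≡ -1 ≡ 36 (mod 37)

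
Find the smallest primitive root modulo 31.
p - 1 = 30 has prime divisors 2, 3, 5. h is a primitive root mod 31 iff h^(30/q) ≢ 1 (mod 31) for each such q.
h = 2: 2^15 ≡ 1, 2^10 ≡ 1, 2^6 ≡ 2 (mod 31); 2^15 ≡ 1, so not a primitive root.
h = 3: 3^15 ≡ 30, 3^10 ≡ 25, 3^6 ≡ 16 (mod 31); none is 1, so 3 has order 30 and is a primitive root.
The smallest primitive root mod 31 is g = 3.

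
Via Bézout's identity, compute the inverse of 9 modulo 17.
Extended GCD: 9(2) + 17(-1) = 1. So 9^(-1) ≡ 2 ≡ 2 (mod 17). Verify: 9 × 2 = 18 ≡ 1 (mod 17)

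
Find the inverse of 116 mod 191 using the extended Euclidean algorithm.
Extended GCD: 116(28) + 191(-17) = 1. So 116^(-1) ≡ 28 ≡ 28 (mod 191). Verify: 116 × 28 = 3248 ≡ 1 (mod 191)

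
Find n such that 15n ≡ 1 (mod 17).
15^(-1) ≡ 8 (mod 17). Verification: 15 × 8 = 120 ≡ 1 (mod 17)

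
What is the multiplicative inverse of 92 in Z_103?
28

Using Extended Euclidean Algorithm:
gcd(92, 103) = 1
Bezout coefficients: 92 × 28 + 103 × -25 = 1
So 92 × 28 ≡ 1 (mod 103)
The inverse is 28 mod 103 = 28
Verification: 92 × 28 = 2576 = 25 × 103 + 1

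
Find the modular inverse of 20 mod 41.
20^(-1) ≡ 39 (mod 41). Verification: 20 × 39 = 780 ≡ 1 (mod 41)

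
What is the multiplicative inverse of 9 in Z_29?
9^(-1) ≡ 13 (mod 29). Verification: 9 × 13 = 117 ≡ 1 (mod 29)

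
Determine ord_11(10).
Powers of 10 mod 11: 10^1≡10, 10^2≡1. Order = 2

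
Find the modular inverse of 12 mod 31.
12^(-1) ≡ 13 (mod 31). Verification: 12 × 13 = 156 ≡ 1 (mod 31)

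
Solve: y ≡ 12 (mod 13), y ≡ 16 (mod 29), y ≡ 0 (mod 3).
M = 13 × 29 × 3 = 1131. M₁ = 87, y₁ ≡ 3 (mod 13). M₂ = 39, y₂ ≡ 3 (mod 29). M₃ = 377, y₃ ≡ 2 (mod 3). y = 12×87×3 + 16×39×3 + 0×377×2 ≡ 480 (mod 1131)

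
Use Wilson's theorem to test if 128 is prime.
(127)! mod 128 = 0. Since 0 ≢ -1 (mod 128), 128 is not prime.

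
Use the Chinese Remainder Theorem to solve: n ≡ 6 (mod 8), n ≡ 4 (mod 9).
M = 8 × 9 = 72. M₁ = 9, y₁ ≡ 1 (mod 8). M₂ = 8, y₂ ≡ 8 (mod 9). n = 6×9×1 + 4×8×8 ≡ 22 (mod 72)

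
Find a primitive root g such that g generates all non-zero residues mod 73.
p - 1 = 72 has prime divisors 2, 3. h is a primitive root mod 73 iff h^(72/q) ≢ 1 (mod 73) for each such q.
h = 2: 2^36 ≡ 1, 2^24 ≡ 64 (mod 73); 2^36 ≡ 1, so not a primitive root.
h = 3: 3^36 ≡ 1, 3^24 ≡ 1 (mod 73); 3^36 ≡ 1, so not a primitive root.
h = 4: 4^36 ≡ 1, 4^24 ≡ 8 (mod 73); 4^36 ≡ 1, so not a primitive root.
h = 5: 5^36 ≡ 72, 5^24 ≡ 8 (mod 73); none is 1, so 5 has order 72 and is a primitive root.
The smallest primitive root mod 73 is g = 5.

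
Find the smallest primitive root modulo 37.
p - 1 = 36 has prime divisors 2, 3. h is a primitive root mod 37 iff h^(36/q) ≢ 1 (mod 37) for each such q.
h = 2: 2^18 ≡ 36, 2^12 ≡ 26 (mod 37); none is 1, so 2 has order 36 and is a primitive root.
The smallest primitive root mod 37 is g = 2.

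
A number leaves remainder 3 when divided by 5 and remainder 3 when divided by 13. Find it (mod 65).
M = 5 × 13 = 65. M₁ = 13, y₁ ≡ 2 (mod 5). M₂ = 5, y₂ ≡ 8 (mod 13). r = 3×13×2 + 3×5×8 ≡ 3 (mod 65)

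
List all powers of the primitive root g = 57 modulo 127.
g^1, g^2, ..., g^{126} mod 127: {57, 74, 27, 15, 93, 94, 24, 98, 125, 13, 106, 73, 97, 68, 66, 79, 58, 4, 101, 42, 108, 60, 118, 122, 96, 11, 119, 52, 43, 38, 7, 18, 10, 62, 105, 16, 23, 41, 51, 113, 91, 107, 3, 44, 95, 81, 45, 25, 28, 72, 40, 121, 39, 64, 92, 37, 77, 71, 110, 47, 12, 49, 126, 70, 53, 100, 112, 34, 33, 103, 29, 2, 114, 21, 54, 30, 59, 61, 48, 69, 123, 26, 85, 19, 67, 9, 5, 31, 116, 8, 75, 84, 89, 120, 109, 117, 65, 22, 111, 104, 86, 76, 14, 36, 20, 124, 83, 32, 46, 82, 102, 99, 55, 87, 6, 88, 63, 35, 90, 50, 56, 17, 80, 115, 78, 1}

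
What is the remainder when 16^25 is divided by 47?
Using repeated squaring. 25 = 16 + 8 + 1 (binary 11001). Repeated squaring mod 47: 16^1 ≡ 16; 16^2 ≡ 16² = 256 ≡ 21; 16^4 ≡ 21² = 441 ≡ 18; 16^8 ≡ 18² = 324 ≡ 42; 16^16 ≡ 42² = 1764 ≡ 25. Multiply: 16^25 = 16^16 × 16^8 × 16^1 ≡ 25 × 42 × 16 (mod 47): 25 × 42 = 1050 ≡ 16; 16 × 16 = 256 ≡ 21. So 16^25 ≡ 21 (mod 47).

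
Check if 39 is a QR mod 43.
By Euler's criterion: 39^{21} ≡ 42 (mod 43). Since this equals -1 (≡ 42), 39 is not a QR.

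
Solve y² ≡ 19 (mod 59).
The square roots of 19 mod 59 are 45 and 14. Verify: 45² = 2025 ≡ 19 (mod 59)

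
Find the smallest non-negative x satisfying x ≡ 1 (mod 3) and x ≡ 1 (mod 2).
M = 3 × 2 = 6. M₁ = 2, y₁ ≡ 2 (mod 3). M₂ = 3, y₂ ≡ 1 (mod 2). x = 1×2×2 + 1×3×1 ≡ 1 (mod 6)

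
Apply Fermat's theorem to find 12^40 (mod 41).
By Fermat's Little Theorem, 12^{40} ≡ 1 (mod 41) since 41 is prime and gcd(12, 41) = 1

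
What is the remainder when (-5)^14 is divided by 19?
Using repeated squaring. (-5) ≡ 14 (mod 19). 14 = 8 + 4 + 2 (binary 1110). Repeated squaring mod 19: 14^1 ≡ 14; 14^2 ≡ 14² = 196 ≡ 6; 14^4 ≡ 6² = 36 ≡ 17; 14^8 ≡ 17² = 289 ≡ 4. Multiply: (-5)^14 ≡ 14^8 × 14^4 × 14^2 ≡ 4 × 17 × 6 (mod 19): 4 × 17 = 68 ≡ 11; 11 × 6 = 66 ≡ 9. So (-5)^14 ≡ 9 (mod 19).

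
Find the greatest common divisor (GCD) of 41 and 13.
1

Using the Euclidean algorithm:
41 = 3 × 13 + 2
13 = 6 × 2 + 1
2 = 2 × 1 + 0

GCD(41, 13) = 1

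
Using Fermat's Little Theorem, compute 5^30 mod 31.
By Fermat's Little Theorem, 5^{30} ≡ 1 (mod 31) since 31 is prime and gcd(5, 31) = 1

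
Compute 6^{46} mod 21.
15

Using successive squaring:
Binary expansion of 46: 101110
Powers of 6 mod 21 (each is the square of the previous):
  6^1 ≡ 6 (mod 21)
  6^2 ≡ 6² = 36 ≡ 15 (mod 21)
  6^4 ≡ 15² = 225 ≡ 15 (mod 21)
  6^8 ≡ 15² = 225 ≡ 15 (mod 21)
  6^16 ≡ 15² = 225 ≡ 15 (mod 21)
  6^32 ≡ 15² = 225 ≡ 15 (mod 21)
46 = 32 + 8 + 4 + 2, so 6^46 = 6^32 × 6^8 × 6^4 × 6^2 ≡ 15 × 15 × 15 × 15 (mod 21)
Multiplying step by step:
  15 × 15 = 225 ≡ 15 (mod 21)
  15 × 15 = 225 ≡ 15 (mod 21)
  15 × 15 = 225 ≡ 15 (mod 21)
Result: 6^46 ≡ 15 (mod 21)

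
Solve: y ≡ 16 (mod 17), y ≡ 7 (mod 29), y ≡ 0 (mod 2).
M = 17 × 29 × 2 = 986. M₁ = 58, y₁ ≡ 5 (mod 17). M₂ = 34, y₂ ≡ 6 (mod 29). M₃ = 493, y₃ ≡ 1 (mod 2). y = 16×58×5 + 7×34×6 + 0×493×1 ≡ 152 (mod 986)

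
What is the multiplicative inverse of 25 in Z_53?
25^(-1) ≡ 17 (mod 53). Verification: 25 × 17 = 425 ≡ 1 (mod 53)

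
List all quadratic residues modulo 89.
QRs mod 89: {1, 2, 4, 5, 8, 9, 10, 11, 16, 17, 18, 20, 21, 22, 25, 32, 34, 36, 39, 40, 42, 44, 45, 47, 49, 50, 53, 55, 57, 64, 67, 68, 69, 71, 72, 73, 78, 79, 80, 81, 84, 85, 87, 88}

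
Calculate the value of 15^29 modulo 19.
Using Fermat: 15^{18} ≡ 1 (mod 19). 29 ≡ 11 (mod 18). So 15^{29} ≡ 15^{11} ≡ 3 (mod 19)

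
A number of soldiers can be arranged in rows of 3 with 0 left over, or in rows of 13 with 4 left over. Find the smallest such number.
M = 3 × 13 = 39. M₁ = 13, y₁ ≡ 1 (mod 3). M₂ = 3, y₂ ≡ 9 (mod 13). k = 0×13×1 + 4×3×9 ≡ 30 (mod 39). The smallest positive such number is 30.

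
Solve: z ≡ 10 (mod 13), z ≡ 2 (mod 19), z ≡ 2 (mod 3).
M = 13 × 19 × 3 = 741. M₁ = 57, y₁ ≡ 8 (mod 13). M₂ = 39, y₂ ≡ 1 (mod 19). M₃ = 247, y₃ ≡ 1 (mod 3). z = 10×57×8 + 2×39×1 + 2×247×1 ≡ 686 (mod 741)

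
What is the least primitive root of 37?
2

A primitive root g modulo p has order p-1 = 36
Prime divisors of 36: [2, 3]
g is a primitive root iff g^(36/q) ≢ 1 (mod 37) for each prime divisor q
Testing small values:
  g = 2: 2^18 ≡ 36, 2^12 ≡ 26 (mod 37) → none is 1, primitive root!
The smallest primitive root is 2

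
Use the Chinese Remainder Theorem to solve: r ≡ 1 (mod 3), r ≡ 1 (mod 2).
M = 3 × 2 = 6. M₁ = 2, y₁ ≡ 2 (mod 3). M₂ = 3, y₂ ≡ 1 (mod 2). r = 1×2×2 + 1×3×1 ≡ 1 (mod 6)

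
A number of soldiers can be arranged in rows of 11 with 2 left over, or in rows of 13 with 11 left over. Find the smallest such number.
M = 11 × 13 = 143. M₁ = 13, y₁ ≡ 6 (mod 11). M₂ = 11, y₂ ≡ 6 (mod 13). t = 2×13×6 + 11×11×6 ≡ 24 (mod 143). The smallest positive such number is 24.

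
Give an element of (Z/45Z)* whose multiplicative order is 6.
4 has order 6 mod 45 since 4^{6} ≡ 1 (mod 45) and no smaller power works.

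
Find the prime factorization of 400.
2^4 × 5^2

Divide by primes starting from smallest:
400 ÷ 2 = 200
200 ÷ 2 = 100
100 ÷ 2 = 50
50 ÷ 2 = 25
25 ÷ 5 = 5
5 ÷ 5 = 1

400 = 2^4 × 5^2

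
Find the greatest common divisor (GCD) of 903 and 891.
3

Using the Euclidean algorithm:
903 = 1 × 891 + 12
891 = 74 × 12 + 3
12 = 4 × 3 + 0

GCD(903, 891) = 3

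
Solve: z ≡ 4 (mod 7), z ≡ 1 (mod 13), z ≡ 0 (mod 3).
M = 7 × 13 × 3 = 273. M₁ = 39, y₁ ≡ 2 (mod 7). M₂ = 21, y₂ ≡ 5 (mod 13). M₃ = 91, y₃ ≡ 1 (mod 3). z = 4×39×2 + 1×21×5 + 0×91×1 ≡ 144 (mod 273)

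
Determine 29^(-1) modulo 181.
29^(-1) ≡ 25 (mod 181). Verification: 29 × 25 = 725 ≡ 1 (mod 181)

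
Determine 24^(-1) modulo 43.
24^(-1) ≡ 9 (mod 43). Verification: 24 × 9 = 216 ≡ 1 (mod 43)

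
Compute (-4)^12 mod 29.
Using repeated squaring. (-4) ≡ 25 (mod 29). 12 = 8 + 4 (binary 1100). Repeated squaring mod 29: 25^1 ≡ 25; 25^2 ≡ 25² = 625 ≡ 16; 25^4 ≡ 16² = 256 ≡ 24; 25^8 ≡ 24² = 576 ≡ 25. Multiply: (-4)^12 ≡ 25^8 × 25^4 ≡ 25 × 24 (mod 29): 25 × 24 = 600 ≡ 20. So (-4)^12 ≡ 20 (mod 29).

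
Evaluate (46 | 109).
(46/109) = 46^{54} mod 109 = 1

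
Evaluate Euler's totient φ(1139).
1056

Prime factorization: 1139 = 17 × 67
Using the formula φ(n) = n × Π(1 - 1/p) for each prime factor p:
φ(1139) = 1139 × (1 - 1/17) × (1 - 1/67)
φ(1139) = 1056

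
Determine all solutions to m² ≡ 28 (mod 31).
The square roots of 28 mod 31 are 20 and 11. Verify: 20² = 400 ≡ 28 (mod 31)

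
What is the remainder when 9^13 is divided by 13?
Using Fermat: 9^{12} ≡ 1 (mod 13). 13 ≡ 1 (mod 12). So 9^{13} ≡ 9^{1} ≡ 9 (mod 13)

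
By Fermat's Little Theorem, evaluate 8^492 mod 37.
By Fermat: 8^{36} ≡ 1 (mod 37). 492 ≡ 24 (mod 36). So 8^{492} ≡ 8^{24} ≡ 1 (mod 37)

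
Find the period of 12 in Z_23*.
Powers of 12 mod 23: 12^1≡12, 12^2≡6, 12^3≡3, 12^4≡13, 12^5≡18, 12^6≡9, 12^7≡16, 12^8≡8, 12^9≡4, 12^10≡2, 12^11≡1. Order = 11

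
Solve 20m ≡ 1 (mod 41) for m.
20^(-1) ≡ 39 (mod 41). Verification: 20 × 39 = 780 ≡ 1 (mod 41)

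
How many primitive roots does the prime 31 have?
Number of primitive roots mod 31 = φ(30) = 8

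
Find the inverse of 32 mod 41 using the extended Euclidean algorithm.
Extended GCD: 32(9) + 41(-7) = 1. So 32^(-1) ≡ 9 ≡ 9 (mod 41). Verify: 32 × 9 = 288 ≡ 1 (mod 41)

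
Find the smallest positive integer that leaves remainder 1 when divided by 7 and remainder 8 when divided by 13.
M = 7 × 13 = 91. M₁ = 13, y₁ ≡ 6 (mod 7). M₂ = 7, y₂ ≡ 2 (mod 13). z = 1×13×6 + 8×7×2 ≡ 8 (mod 91). The smallest positive such number is 8.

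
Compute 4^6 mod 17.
6 = 4 + 2 (binary 110). Repeated squaring mod 17: 4^1 ≡ 4; 4^2 ≡ 4² = 16 ≡ 16; 4^4 ≡ 16² = 256 ≡ 1. Multiply: 4^6 = 4^4 × 4^2 ≡ 1 × 16 (mod 17): 1 × 16 = 16 ≡ 16. So 4^6 ≡ 16 (mod 17).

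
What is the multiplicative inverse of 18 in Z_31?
18^(-1) ≡ 19 (mod 31). Verification: 18 × 19 = 342 ≡ 1 (mod 31)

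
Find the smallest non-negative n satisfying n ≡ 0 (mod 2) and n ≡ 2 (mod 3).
M = 2 × 3 = 6. M₁ = 3, y₁ ≡ 1 (mod 2). M₂ = 2, y₂ ≡ 2 (mod 3). n = 0×3×1 + 2×2×2 ≡ 2 (mod 6)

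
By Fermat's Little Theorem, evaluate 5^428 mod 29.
By Fermat: 5^{28} ≡ 1 (mod 29). 428 ≡ 8 (mod 28). So 5^{428} ≡ 5^{8} ≡ 24 (mod 29)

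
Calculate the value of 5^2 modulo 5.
5 ≡ 0 (mod 5). 2 = 2 (binary 10). Repeated squaring mod 5: 0^1 ≡ 0; 0^2 ≡ 0² = 0 ≡ 0. So 5^2 ≡ 0 (mod 5).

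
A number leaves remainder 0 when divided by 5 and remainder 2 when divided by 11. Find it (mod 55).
M = 5 × 11 = 55. M₁ = 11, y₁ ≡ 1 (mod 5). M₂ = 5, y₂ ≡ 9 (mod 11). x = 0×11×1 + 2×5×9 ≡ 35 (mod 55)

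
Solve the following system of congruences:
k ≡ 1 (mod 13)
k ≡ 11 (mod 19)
144

Using the Chinese Remainder Theorem:
M = product of moduli = 247
For equation 1: M_1 = 19, 19 ≡ 6 (mod 13), inverse of 19 mod 13 is 11 (check: 6 × 11 = 66 ≡ 1 (mod 13))
For equation 2: M_2 = 13, 13 ≡ 13 (mod 19), inverse of 13 mod 19 is 3 (check: 13 × 3 = 39 ≡ 1 (mod 19))
Combine: k ≡ Σ r_i×M_i×(M_i⁻¹ mod m_i) = 1×19×11 + 11×13×3 = 209 + 429 = 638
638 mod 247 = 144
k ≡ 144 (mod 247)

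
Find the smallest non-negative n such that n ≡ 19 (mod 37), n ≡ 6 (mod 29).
93

Using the Chinese Remainder Theorem:
M = product of moduli = 1073
For equation 1: M_1 = 29, 29 ≡ 29 (mod 37), inverse of 29 mod 37 is 23 (check: 29 × 23 = 667 ≡ 1 (mod 37))
For equation 2: M_2 = 37, 37 ≡ 8 (mod 29), inverse of 37 mod 29 is 11 (check: 8 × 11 = 88 ≡ 1 (mod 29))
Combine: n ≡ Σ r_i×M_i×(M_i⁻¹ mod m_i) = 19×29×23 + 6×37×11 = 12673 + 2442 = 15115
15115 mod 1073 = 93
n ≡ 93 (mod 1073)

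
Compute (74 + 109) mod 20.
3

(74 + 109) = 183
183 mod 20 = 3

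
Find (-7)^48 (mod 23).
Using Fermat: (-7)^{22} ≡ 1 (mod 23). 48 ≡ 4 (mod 22). So (-7)^{48} ≡ (-7)^{4} ≡ 9 (mod 23)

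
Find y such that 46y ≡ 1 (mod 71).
46^(-1) ≡ 17 (mod 71). Verification: 46 × 17 = 782 ≡ 1 (mod 71)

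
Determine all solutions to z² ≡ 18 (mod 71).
The square roots of 18 mod 71 are 36 and 35. Verify: 36² = 1296 ≡ 18 (mod 71)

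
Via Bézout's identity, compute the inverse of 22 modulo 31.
Extended GCD: 22(-7) + 31(5) = 1. So 22^(-1) ≡ 24 ≡ 24 (mod 31). Verify: 22 × 24 = 528 ≡ 1 (mod 31)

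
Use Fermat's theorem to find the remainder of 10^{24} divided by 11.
1

By Fermat's Little Theorem, a^(p-1) ≡ 1 (mod p) for prime p and gcd(a, p) = 1
Here p = 11, so 10^10 ≡ 1 (mod 11)
We can reduce the exponent: 24 mod 10 = 4
So 10^24 ≡ 10^4 (mod 11)
Computing: 10^4 mod 11 = 1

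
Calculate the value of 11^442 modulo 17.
Using Fermat: 11^{16} ≡ 1 (mod 17). 442 ≡ 10 (mod 16). So 11^{442} ≡ 11^{10} ≡ 15 (mod 17)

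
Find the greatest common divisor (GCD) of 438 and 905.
1

Using the Euclidean algorithm:
438 = 0 × 905 + 438
905 = 2 × 438 + 29
438 = 15 × 29 + 3
29 = 9 × 3 + 2
3 = 1 × 2 + 1
2 = 2 × 1 + 0

GCD(438, 905) = 1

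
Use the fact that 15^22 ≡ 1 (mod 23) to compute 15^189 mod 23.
By Fermat: 15^{22} ≡ 1 (mod 23). 189 = 8×22 + 13. So 15^{189} ≡ 15^{13} ≡ 5 (mod 23)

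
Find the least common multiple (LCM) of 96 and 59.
5664

First find GCD(96, 59) using the Euclidean algorithm:
96 = 1 × 59 + 37
59 = 1 × 37 + 22
37 = 1 × 22 + 15
22 = 1 × 15 + 7
15 = 2 × 7 + 1
7 = 7 × 1 + 0
GCD(96, 59) = 1

LCM formula: LCM(a, b) = (a × b) / GCD(a, b)
LCM(96, 59) = (96 × 59) / 1
LCM(96, 59) = 5664 / 1
LCM(96, 59) = 5664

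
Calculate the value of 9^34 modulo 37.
Using repeated squaring. 34 = 32 + 2 (binary 100010). Repeated squaring mod 37: 9^1 ≡ 9; 9^2 ≡ 9² = 81 ≡ 7; 9^4 ≡ 7² = 49 ≡ 12; 9^8 ≡ 12² = 144 ≡ 33; 9^16 ≡ 33² = 1089 ≡ 16; 9^32 ≡ 16² = 256 ≡ 34. Multiply: 9^34 = 9^32 × 9^2 ≡ 34 × 7 (mod 37): 34 × 7 = 238 ≡ 16. So 9^34 ≡ 16 (mod 37).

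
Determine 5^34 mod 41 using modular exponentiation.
Using repeated squaring. 34 = 32 + 2 (binary 100010). Repeated squaring mod 41: 5^1 ≡ 5; 5^2 ≡ 5² = 25 ≡ 25; 5^4 ≡ 25² = 625 ≡ 10; 5^8 ≡ 10² = 100 ≡ 18; 5^16 ≡ 18² = 324 ≡ 37; 5^32 ≡ 37² = 1369 ≡ 16. Multiply: 5^34 = 5^32 × 5^2 ≡ 16 × 25 (mod 41): 16 × 25 = 400 ≡ 31. So 5^34 ≡ 31 (mod 41).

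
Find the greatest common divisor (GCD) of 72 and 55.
1

Using the Euclidean algorithm:
72 = 1 × 55 + 17
55 = 3 × 17 + 4
17 = 4 × 4 + 1
4 = 4 × 1 + 0

GCD(72, 55) = 1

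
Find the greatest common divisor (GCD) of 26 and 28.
2

Using the Euclidean algorithm:
26 = 0 × 28 + 26
28 = 1 × 26 + 2
26 = 13 × 2 + 0

GCD(26, 28) = 2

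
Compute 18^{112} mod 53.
24

Using successive squaring:
Binary expansion of 112: 1110000
Powers of 18 mod 53 (each is the square of the previous):
  18^1 ≡ 18 (mod 53)
  18^2 ≡ 18² = 324 ≡ 6 (mod 53)
  18^4 ≡ 6² = 36 ≡ 36 (mod 53)
  18^8 ≡ 36² = 1296 ≡ 24 (mod 53)
  18^16 ≡ 24² = 576 ≡ 46 (mod 53)
  18^32 ≡ 46² = 2116 ≡ 49 (mod 53)
  18^64 ≡ 49² = 2401 ≡ 16 (mod 53)
112 = 64 + 32 + 16, so 18^112 = 18^64 × 18^32 × 18^16 ≡ 16 × 49 × 46 (mod 53)
Multiplying step by step:
  16 × 49 = 784 ≡ 42 (mod 53)
  42 × 46 = 1932 ≡ 24 (mod 53)
Result: 18^112 ≡ 24 (mod 53)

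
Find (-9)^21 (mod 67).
Using repeated squaring. (-9) ≡ 58 (mod 67). 21 = 16 + 4 + 1 (binary 10101). Repeated squaring mod 67: 58^1 ≡ 58; 58^2 ≡ 58² = 3364 ≡ 14; 58^4 ≡ 14² = 196 ≡ 62; 58^8 ≡ 62² = 3844 ≡ 25; 58^16 ≡ 25² = 625 ≡ 22. Multiply: (-9)^21 ≡ 58^16 × 58^4 × 58^1 ≡ 22 × 62 × 58 (mod 67): 22 × 62 = 1364 ≡ 24; 24 × 58 = 1392 ≡ 52. So (-9)^21 ≡ 52 (mod 67).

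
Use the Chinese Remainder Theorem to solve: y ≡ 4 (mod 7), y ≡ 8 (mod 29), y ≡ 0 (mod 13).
1313

Using the Chinese Remainder Theorem:
M = product of moduli = 2639
For equation 1: M_1 = 377, 377 ≡ 6 (mod 7), inverse of 377 mod 7 is 6 (check: 6 × 6 = 36 ≡ 1 (mod 7))
For equation 2: M_2 = 91, 91 ≡ 4 (mod 29), inverse of 91 mod 29 is 22 (check: 4 × 22 = 88 ≡ 1 (mod 29))
For equation 3: M_3 = 203, 203 ≡ 8 (mod 13), inverse of 203 mod 13 is 5 (check: 8 × 5 = 40 ≡ 1 (mod 13))
Combine: y ≡ Σ r_i×M_i×(M_i⁻¹ mod m_i) = 4×377×6 + 8×91×22 + 0×203×5 = 9048 + 16016 + 0 = 25064
25064 mod 2639 = 1313
y ≡ 1313 (mod 2639)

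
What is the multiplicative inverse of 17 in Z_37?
24

Using Extended Euclidean Algorithm:
gcd(17, 37) = 1
Bezout coefficients: 17 × -13 + 37 × 6 = 1
So 17 × -13 ≡ 1 (mod 37)
The inverse is -13 mod 37 = 24
Verification: 17 × 24 = 408 = 11 × 37 + 1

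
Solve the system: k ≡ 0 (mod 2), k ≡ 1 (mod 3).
M = 2 × 3 = 6. M₁ = 3, y₁ ≡ 1 (mod 2). M₂ = 2, y₂ ≡ 2 (mod 3). k = 0×3×1 + 1×2×2 ≡ 4 (mod 6)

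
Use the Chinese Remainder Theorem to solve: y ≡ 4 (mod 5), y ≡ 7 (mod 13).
59

Using the Chinese Remainder Theorem:
M = product of moduli = 65
For equation 1: M_1 = 13, 13 ≡ 3 (mod 5), inverse of 13 mod 5 is 2 (check: 3 × 2 = 6 ≡ 1 (mod 5))
For equation 2: M_2 = 5, 5 ≡ 5 (mod 13), inverse of 5 mod 13 is 8 (check: 5 × 8 = 40 ≡ 1 (mod 13))
Combine: y ≡ Σ r_i×M_i×(M_i⁻¹ mod m_i) = 4×13×2 + 7×5×8 = 104 + 280 = 384
384 mod 65 = 59
y ≡ 59 (mod 65)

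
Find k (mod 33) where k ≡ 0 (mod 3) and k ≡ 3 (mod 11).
M = 3 × 11 = 33. M₁ = 11, y₁ ≡ 2 (mod 3). M₂ = 3, y₂ ≡ 4 (mod 11). k = 0×11×2 + 3×3×4 ≡ 3 (mod 33)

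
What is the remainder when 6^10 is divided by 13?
10 = 8 + 2 (binary 1010). Repeated squaring mod 13: 6^1 ≡ 6; 6^2 ≡ 6² = 36 ≡ 10; 6^4 ≡ 10² = 100 ≡ 9; 6^8 ≡ 9² = 81 ≡ 3. Multiply: 6^10 = 6^8 × 6^2 ≡ 3 × 10 (mod 13): 3 × 10 = 30 ≡ 4. So 6^10 ≡ 4 (mod 13).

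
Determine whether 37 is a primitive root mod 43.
p - 1 = 42 has prime divisors 2, 3, 7. Check 37^(42/q) mod 43 for each: 37^(42/2) = 37^21 ≡ 42, 37^(42/3) = 37^14 ≡ 36, 37^(42/7) = 37^6 ≡ 1 (mod 43). Since 37^6 ≡ 1 (mod 43), the order of 37 divides 6 (in fact the order is 6) ≠ 42, so it is not a primitive root.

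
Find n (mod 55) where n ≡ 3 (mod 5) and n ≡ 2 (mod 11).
M = 5 × 11 = 55. M₁ = 11, y₁ ≡ 1 (mod 5). M₂ = 5, y₂ ≡ 9 (mod 11). n = 3×11×1 + 2×5×9 ≡ 13 (mod 55)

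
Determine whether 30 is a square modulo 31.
By Euler's criterion: 30^{15} ≡ 30 (mod 31). Since this equals -1 (≡ 30), 30 is not a QR.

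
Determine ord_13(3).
Powers of 3 mod 13: 3^1≡3, 3^2≡9, 3^3≡1. Order = 3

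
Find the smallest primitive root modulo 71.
p - 1 = 70 has prime divisors 2, 5, 7. h is a primitive root mod 71 iff h^(70/q) ≢ 1 (mod 71) for each such q.
h = 2: 2^35 ≡ 1, 2^14 ≡ 54, 2^10 ≡ 30 (mod 71); 2^35 ≡ 1, so not a primitive root.
h = 3: 3^35 ≡ 1, 3^14 ≡ 54, 3^10 ≡ 48 (mod 71); 3^35 ≡ 1, so not a primitive root.
h = 4: 4^35 ≡ 1, 4^14 ≡ 5, 4^10 ≡ 48 (mod 71); 4^35 ≡ 1, so not a primitive root.
h = 5: 5^35 ≡ 1, 5^14 ≡ 57, 5^10 ≡ 1 (mod 71); 5^35 ≡ 1, so not a primitive root.
h = 6: 6^35 ≡ 1, 6^14 ≡ 5, 6^10 ≡ 20 (mod 71); 6^35 ≡ 1, so not a primitive root.
h = 7: 7^35 ≡ 70, 7^14 ≡ 54, 7^10 ≡ 45 (mod 71); none is 1, so 7 has order 70 and is a primitive root.
The smallest primitive root mod 71 is g = 7.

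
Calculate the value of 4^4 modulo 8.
4 = 4 (binary 100). Repeated squaring mod 8: 4^1 ≡ 4; 4^2 ≡ 4² = 16 ≡ 0; 4^4 ≡ 0² = 0 ≡ 0. So 4^4 ≡ 0 (mod 8).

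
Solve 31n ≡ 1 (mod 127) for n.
31^(-1) ≡ 41 (mod 127). Verification: 31 × 41 = 1271 ≡ 1 (mod 127)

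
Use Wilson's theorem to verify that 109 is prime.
(108)! mod 109 = 108. Since this equals -1 (mod 109), Wilson confirms 109 is prime.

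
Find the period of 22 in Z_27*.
Powers of 22 mod 27: 22^1≡22, 22^2≡25, 22^3≡10, 22^4≡4, 22^5≡7, 22^6≡19, 22^7≡13, 22^8≡16, 22^9≡1. Order = 9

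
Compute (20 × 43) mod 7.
6

(20 × 43) = 860
860 mod 7 = 6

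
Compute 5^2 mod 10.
2 = 2 (binary 10). Repeated squaring mod 10: 5^1 ≡ 5; 5^2 ≡ 5² = 25 ≡ 5. So 5^2 ≡ 5 (mod 10).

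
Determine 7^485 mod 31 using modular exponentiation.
Using Fermat: 7^{30} ≡ 1 (mod 31). 485 ≡ 5 (mod 30). So 7^{485} ≡ 7^{5} ≡ 5 (mod 31)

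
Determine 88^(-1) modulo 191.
88^(-1) ≡ 89 (mod 191). Verification: 88 × 89 = 7832 ≡ 1 (mod 191)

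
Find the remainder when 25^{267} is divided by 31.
By Fermat: 25^{30} ≡ 1 (mod 31). 267 = 8×30 + 27. So 25^{267} ≡ 25^{27} ≡ 1 (mod 31)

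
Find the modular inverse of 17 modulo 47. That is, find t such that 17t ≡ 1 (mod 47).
36

Using Extended Euclidean Algorithm:
gcd(17, 47) = 1
Bezout coefficients: 17 × -11 + 47 × 4 = 1
So 17 × -11 ≡ 1 (mod 47)
The inverse is -11 mod 47 = 36
Verification: 17 × 36 = 612 = 13 × 47 + 1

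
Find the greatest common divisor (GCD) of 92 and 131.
1

Using the Euclidean algorithm:
92 = 0 × 131 + 92
131 = 1 × 92 + 39
92 = 2 × 39 + 14
39 = 2 × 14 + 11
14 = 1 × 11 + 3
11 = 3 × 3 + 2
3 = 1 × 2 + 1
2 = 2 × 1 + 0

GCD(92, 131) = 1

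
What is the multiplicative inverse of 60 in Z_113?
81

Using Extended Euclidean Algorithm:
gcd(60, 113) = 1
Bezout coefficients: 60 × -32 + 113 × 17 = 1
So 60 × -32 ≡ 1 (mod 113)
The inverse is -32 mod 113 = 81
Verification: 60 × 81 = 4860 = 43 × 113 + 1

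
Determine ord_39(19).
Powers of 19 mod 39: 19^1≡19, 19^2≡10, 19^3≡34, 19^4≡22, 19^5≡28, 19^6≡25, 19^7≡7, 19^8≡16, 19^9≡31, 19^10≡4, 19^11≡37, 19^12≡1. Order = 12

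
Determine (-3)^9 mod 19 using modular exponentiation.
(-3) ≡ 16 (mod 19). 9 = 8 + 1 (binary 1001). Repeated squaring mod 19: 16^1 ≡ 16; 16^2 ≡ 16² = 256 ≡ 9; 16^4 ≡ 9² = 81 ≡ 5; 16^8 ≡ 5² = 25 ≡ 6. Multiply: (-3)^9 ≡ 16^8 × 16^1 ≡ 6 × 16 (mod 19): 6 × 16 = 96 ≡ 1. So (-3)^9 ≡ 1 (mod 19).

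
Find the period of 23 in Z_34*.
Powers of 23 mod 34: 23^1≡23, 23^2≡19, 23^3≡29, 23^4≡21, 23^5≡7, 23^6≡25, 23^7≡31, 23^8≡33, 23^9≡11, 23^10≡15, 23^11≡5, 23^12≡13, 23^13≡27, 23^14≡9, 23^15≡3, 23^16≡1. Order = 16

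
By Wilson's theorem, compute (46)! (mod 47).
By Wilson's theorem, (46)! ≡ -1 ≡ 46 (mod 47)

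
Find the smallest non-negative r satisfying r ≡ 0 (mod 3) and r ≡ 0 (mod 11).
M = 3 × 11 = 33. M₁ = 11, y₁ ≡ 2 (mod 3). M₂ = 3, y₂ ≡ 4 (mod 11). r = 0×11×2 + 0×3×4 ≡ 0 (mod 33)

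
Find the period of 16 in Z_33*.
Powers of 16 mod 33: 16^1≡16, 16^2≡25, 16^3≡4, 16^4≡31, 16^5≡1. Order = 5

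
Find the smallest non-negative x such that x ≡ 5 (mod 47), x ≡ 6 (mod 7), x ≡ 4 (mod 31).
5739

Using the Chinese Remainder Theorem:
M = product of moduli = 10199
For equation 1: M_1 = 217, 217 ≡ 29 (mod 47), inverse of 217 mod 47 is 13 (check: 29 × 13 = 377 ≡ 1 (mod 47))
For equation 2: M_2 = 1457, 1457 ≡ 1 (mod 7), inverse of 1457 mod 7 is 1 (check: 1 × 1 = 1 ≡ 1 (mod 7))
For equation 3: M_3 = 329, 329 ≡ 19 (mod 31), inverse of 329 mod 31 is 18 (check: 19 × 18 = 342 ≡ 1 (mod 31))
Combine: x ≡ Σ r_i×M_i×(M_i⁻¹ mod m_i) = 5×217×13 + 6×1457×1 + 4×329×18 = 14105 + 8742 + 23688 = 46535
46535 mod 10199 = 5739
x ≡ 5739 (mod 10199)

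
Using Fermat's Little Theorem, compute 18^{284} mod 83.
49

By Fermat's Little Theorem, a^(p-1) ≡ 1 (mod p) for prime p and gcd(a, p) = 1
Here p = 83, so 18^82 ≡ 1 (mod 83)
We can reduce the exponent: 284 mod 82 = 38
So 18^284 ≡ 18^38 (mod 83)
Computing: 18^38 mod 83 = 49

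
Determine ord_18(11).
Powers of 11 mod 18: 11^1≡11, 11^2≡13, 11^3≡17, 11^4≡7, 11^5≡5, 11^6≡1. Order = 6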